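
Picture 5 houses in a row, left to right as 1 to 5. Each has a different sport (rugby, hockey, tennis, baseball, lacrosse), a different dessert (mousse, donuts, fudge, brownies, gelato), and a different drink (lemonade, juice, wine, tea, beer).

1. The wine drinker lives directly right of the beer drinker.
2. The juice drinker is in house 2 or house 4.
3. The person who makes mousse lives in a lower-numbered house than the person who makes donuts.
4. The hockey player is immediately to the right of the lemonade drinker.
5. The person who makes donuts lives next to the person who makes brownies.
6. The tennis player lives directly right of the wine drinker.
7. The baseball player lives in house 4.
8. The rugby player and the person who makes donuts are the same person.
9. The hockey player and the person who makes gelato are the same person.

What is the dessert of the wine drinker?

From clue 7, the baseball player must be in house 4.
House 1's sport must be lacrosse (nothing else left).
So house 5 gets tea for drink.
The only drink still possible for house 3 is beer.
Clue 1: the wine drinker is in house 4.
Clue 6 places the tennis player in house 5.
The only drink still possible for house 1 is lemonade.
So house 2 gets juice for drink.
Clue 4: the hockey player is in house 2.
The person who makes gelato is in house 2 (clue 9).
That leaves rugby as the sport for house 3.
So house 5 gets fudge for dessert.
The person who makes mousse is in house 1 (clue 3).
From clue 5, the person who makes brownies must be in house 4.
House 3 dessert: only donuts fits.
So: house 1 = lacrosse/mousse/lemonade, house 2 = hockey/gelato/juice, house 3 = rugby/donuts/beer, house 4 = baseball/brownies/wine, house 5 = tennis/fudge/tea.

brownies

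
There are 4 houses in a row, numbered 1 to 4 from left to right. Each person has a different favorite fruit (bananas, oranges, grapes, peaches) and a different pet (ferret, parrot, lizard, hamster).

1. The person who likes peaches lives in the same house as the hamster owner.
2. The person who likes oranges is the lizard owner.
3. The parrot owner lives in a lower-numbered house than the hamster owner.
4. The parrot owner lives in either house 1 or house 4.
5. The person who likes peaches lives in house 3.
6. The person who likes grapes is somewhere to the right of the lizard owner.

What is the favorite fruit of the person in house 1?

bananas

Clue 4: the parrot owner is in house 1.
Clue 5 places the person who likes peaches in house 3.
By clue 1, the hamster owner is in house 3.
Clue 2 places the person who likes oranges in house 2.
The lizard owner is in house 2 (clue 2).
From clue 6, the person who likes grapes must be in house 4.
The only favorite fruit still possible for house 1 is bananas.
That leaves ferret as the pet for house 4.
So: house 1 = bananas/parrot, house 2 = oranges/lizard, house 3 = peaches/hamster, house 4 = grapes/ferret.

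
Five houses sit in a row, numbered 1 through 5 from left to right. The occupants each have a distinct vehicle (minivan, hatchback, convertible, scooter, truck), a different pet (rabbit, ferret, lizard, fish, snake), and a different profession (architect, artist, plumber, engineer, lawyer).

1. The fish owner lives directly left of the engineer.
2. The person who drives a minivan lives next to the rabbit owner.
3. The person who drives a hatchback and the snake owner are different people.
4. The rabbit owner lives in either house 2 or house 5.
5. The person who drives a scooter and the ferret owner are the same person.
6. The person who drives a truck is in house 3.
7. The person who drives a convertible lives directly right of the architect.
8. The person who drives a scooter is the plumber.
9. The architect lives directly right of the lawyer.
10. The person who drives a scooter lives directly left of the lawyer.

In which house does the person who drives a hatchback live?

By clue 6, the person who drives a truck is in house 3.
The person who drives a convertible is narrowed to house 4 or 5; consider each.
Placing it in house 4 leads to a contradiction, so it's in house 5.
Clue 7: the architect is in house 4.
Clue 9: the lawyer is in house 3.
From clue 10, the person who drives a scooter must be in house 2.
Clue 5 places the ferret owner in house 2.
The plumber is in house 2 (clue 8).
So house 1 gets artist for profession.
House 5's profession must be engineer (nothing else left).
Clue 1 places the fish owner in house 4.
From clue 2, the person who drives a minivan must be in house 4.
The only vehicle still possible for house 1 is hatchback.
House 5's pet must be rabbit (nothing else left).
By clue 3, the snake owner is in house 3.
That leaves lizard as the pet for house 1.
So: house 1 = hatchback/lizard/artist, house 2 = scooter/ferret/plumber, house 3 = truck/snake/lawyer, house 4 = minivan/fish/architect, house 5 = convertible/rabbit/engineer.

1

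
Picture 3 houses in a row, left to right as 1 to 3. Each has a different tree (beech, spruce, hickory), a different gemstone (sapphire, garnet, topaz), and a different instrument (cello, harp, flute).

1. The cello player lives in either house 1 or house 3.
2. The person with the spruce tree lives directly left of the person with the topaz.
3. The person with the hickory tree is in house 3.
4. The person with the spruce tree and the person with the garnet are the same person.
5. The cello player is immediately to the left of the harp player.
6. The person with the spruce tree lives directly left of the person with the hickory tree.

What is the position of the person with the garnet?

Clue 3: the person with the hickory tree is in house 3.
From clue 5, the cello player must be in house 1.
Clue 5: the harp player is in house 2.
By clue 6, the person with the spruce tree is in house 2.
House 1's tree must be beech (nothing else left).
House 3's instrument must be flute (nothing else left).
Clue 2 places the person with the topaz in house 3.
By clue 4, the person with the garnet is in house 2.
The only gemstone still possible for house 1 is sapphire.
So: house 1 = beech/sapphire/cello, house 2 = spruce/garnet/harp, house 3 = hickory/topaz/flute.

2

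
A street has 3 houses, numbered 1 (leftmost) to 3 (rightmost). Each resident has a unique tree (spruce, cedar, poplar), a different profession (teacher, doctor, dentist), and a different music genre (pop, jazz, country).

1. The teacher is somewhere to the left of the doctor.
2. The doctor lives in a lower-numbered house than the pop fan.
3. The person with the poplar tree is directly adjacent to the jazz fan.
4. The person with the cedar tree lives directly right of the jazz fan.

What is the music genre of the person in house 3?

By clue 2, the doctor is in house 2.
Clue 2: the pop fan is in house 3.
House 3 profession: only dentist fits.
So house 1 gets teacher for profession.
The person with the cedar tree is narrowed to house 2 or 3; consider each.
Placing it in house 2 leads to a contradiction, so it's in house 3.
The jazz fan is in house 2 (clue 4).
House 1 music genre: only country fits.
Clue 3 places the person with the poplar tree in house 1.
The only tree still possible for house 2 is spruce.
So: house 1 = poplar/teacher/country, house 2 = spruce/doctor/jazz, house 3 = cedar/dentist/pop.

pop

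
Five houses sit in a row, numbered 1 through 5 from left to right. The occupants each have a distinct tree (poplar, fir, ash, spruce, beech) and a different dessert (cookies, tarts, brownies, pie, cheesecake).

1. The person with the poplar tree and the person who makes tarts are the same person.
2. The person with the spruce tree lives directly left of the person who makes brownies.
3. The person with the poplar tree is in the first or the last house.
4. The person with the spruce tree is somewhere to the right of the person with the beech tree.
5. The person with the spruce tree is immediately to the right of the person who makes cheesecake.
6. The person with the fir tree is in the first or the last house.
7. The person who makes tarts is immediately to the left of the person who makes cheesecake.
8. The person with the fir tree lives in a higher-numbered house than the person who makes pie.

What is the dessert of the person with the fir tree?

By clue 8, the person with the fir tree is in house 5.
The person who makes tarts is in house 1 (clue 1).
Clue 7: the person who makes cheesecake is in house 2.
House 1 tree: only poplar fits.
From clue 5, the person with the spruce tree must be in house 3.
So house 2 gets beech for tree.
House 4's tree must be ash (nothing else left).
By clue 2, the person who makes brownies is in house 4.
That leaves pie as the dessert for house 3.
House 5's dessert must be cookies (nothing else left).
So: house 1 = poplar/tarts, house 2 = beech/cheesecake, house 3 = spruce/pie, house 4 = ash/brownies, house 5 = fir/cookies.

cookies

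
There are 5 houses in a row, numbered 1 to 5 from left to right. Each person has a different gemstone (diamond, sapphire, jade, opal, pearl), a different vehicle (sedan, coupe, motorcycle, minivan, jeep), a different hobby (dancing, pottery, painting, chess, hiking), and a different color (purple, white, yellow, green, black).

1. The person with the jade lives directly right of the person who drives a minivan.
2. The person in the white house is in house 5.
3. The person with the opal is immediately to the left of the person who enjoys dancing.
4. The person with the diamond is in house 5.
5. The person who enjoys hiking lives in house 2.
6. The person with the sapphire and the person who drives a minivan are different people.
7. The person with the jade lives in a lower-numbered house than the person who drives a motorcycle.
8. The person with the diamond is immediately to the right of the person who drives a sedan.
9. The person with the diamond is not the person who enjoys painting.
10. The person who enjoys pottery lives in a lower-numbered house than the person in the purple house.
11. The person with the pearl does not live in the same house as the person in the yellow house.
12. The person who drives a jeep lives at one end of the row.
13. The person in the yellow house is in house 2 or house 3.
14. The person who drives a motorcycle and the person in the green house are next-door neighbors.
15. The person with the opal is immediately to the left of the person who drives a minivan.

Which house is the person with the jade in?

Clue 2: the person in the white house is in house 5.
Clue 4: the person with the diamond is in house 5.
Clue 5: the person who enjoys hiking is in house 2.
Clue 8: the person who drives a sedan is in house 4.
House 1's color must be black (nothing else left).
From clue 7, the person who drives a motorcycle must be in house 5.
Clue 14 places the person in the green house in house 4.
Clue 15: the person with the opal is in house 2.
Clue 15 places the person who drives a minivan in house 3.
House 1 vehicle: only jeep fits.
House 2's vehicle must be coupe (nothing else left).
House 5's hobby must be chess (nothing else left).
From clue 1, the person with the jade must be in house 4.
From clue 3, the person who enjoys dancing must be in house 3.
Clue 10: the person who enjoys pottery is in house 1.
House 3's gemstone must be pearl (nothing else left).
House 4's hobby must be painting (nothing else left).
By clue 11, the person in the yellow house is in house 2.
House 1's gemstone must be sapphire (nothing else left).
House 3's color must be purple (nothing else left).
So: house 1 = sapphire/jeep/pottery/black, house 2 = opal/coupe/hiking/yellow, house 3 = pearl/minivan/dancing/purple, house 4 = jade/sedan/painting/green, house 5 = diamond/motorcycle/chess/white.

4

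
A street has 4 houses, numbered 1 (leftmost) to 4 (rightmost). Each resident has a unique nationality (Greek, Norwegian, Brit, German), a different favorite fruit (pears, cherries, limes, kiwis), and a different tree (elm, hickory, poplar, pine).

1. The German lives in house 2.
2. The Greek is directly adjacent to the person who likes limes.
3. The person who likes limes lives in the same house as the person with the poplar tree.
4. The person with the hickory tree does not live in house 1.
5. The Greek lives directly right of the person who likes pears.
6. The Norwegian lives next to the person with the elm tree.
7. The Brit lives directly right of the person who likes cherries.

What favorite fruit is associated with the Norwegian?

Clue 1 places the German in house 2.
So house 1 gets Norwegian for nationality.
From clue 6, the person with the elm tree must be in house 2.
House 1's favorite fruit must be kiwis (nothing else left).
The only favorite fruit still possible for house 4 is limes.
House 1's tree must be pine (nothing else left).
By clue 2, the Greek is in house 3.
Clue 3 places the person with the poplar tree in house 4.
By clue 5, the person who likes pears is in house 2.
That leaves Brit as the nationality for house 4.
House 3's favorite fruit must be cherries (nothing else left).
House 3's tree must be hickory (nothing else left).
So: house 1 = Norwegian/kiwis/pine, house 2 = German/pears/elm, house 3 = Greek/cherries/hickory, house 4 = Brit/limes/poplar.

kiwis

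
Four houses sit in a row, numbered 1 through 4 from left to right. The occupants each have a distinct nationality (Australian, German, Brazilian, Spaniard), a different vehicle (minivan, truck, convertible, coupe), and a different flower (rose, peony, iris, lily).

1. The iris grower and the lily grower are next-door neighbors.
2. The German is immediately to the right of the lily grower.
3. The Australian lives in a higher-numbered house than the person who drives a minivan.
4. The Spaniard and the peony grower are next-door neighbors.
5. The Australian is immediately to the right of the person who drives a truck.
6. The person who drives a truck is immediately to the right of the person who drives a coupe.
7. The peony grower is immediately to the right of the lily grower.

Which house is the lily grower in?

So house 4 gets convertible for vehicle.
The Australian is narrowed to house 3 or 4; consider each.
Placing it in house 3 leads to a contradiction, so it's in house 4.
Clue 5 places the person who drives a truck in house 3.
From clue 6, the person who drives a coupe must be in house 2.
House 1's vehicle must be minivan (nothing else left).
So house 4 gets rose for flower.
The German is narrowed to house 2 or 3; consider each.
Placing it in house 2 leads to a contradiction, so it's in house 3.
From clue 2, the lily grower must be in house 2.
From clue 7, the peony grower must be in house 3.
The only flower still possible for house 1 is iris.
By clue 4, the Spaniard is in house 2.
House 1's nationality must be Brazilian (nothing else left).
So: house 1 = Brazilian/minivan/iris, house 2 = Spaniard/coupe/lily, house 3 = German/truck/peony, house 4 = Australian/convertible/rose.

2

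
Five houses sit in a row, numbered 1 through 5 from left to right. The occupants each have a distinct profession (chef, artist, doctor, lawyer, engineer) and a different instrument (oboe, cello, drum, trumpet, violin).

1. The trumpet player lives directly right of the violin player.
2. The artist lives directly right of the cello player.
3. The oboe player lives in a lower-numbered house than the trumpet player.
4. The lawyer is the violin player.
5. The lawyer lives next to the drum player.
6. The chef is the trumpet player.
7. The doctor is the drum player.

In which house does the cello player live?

The artist is narrowed to house 2 or 3 or 4 or 5; consider each.
Placing it in house 3 and house 4 and house 5 leads to a contradiction, so it's in house 2.
Clue 2: the cello player is in house 1.
That leaves engineer as the profession for house 1.
House 2's instrument must be oboe (nothing else left).
The chef is narrowed to house 4 or 5; consider each.
Placing it in house 4 leads to a contradiction, so it's in house 5.
Clue 6: the trumpet player is in house 5.
Clue 1 places the violin player in house 4.
Clue 4: the lawyer is in house 4.
By clue 5, the drum player is in house 3.
By clue 7, the doctor is in house 3.
So: house 1 = engineer/cello, house 2 = artist/oboe, house 3 = doctor/drum, house 4 = lawyer/violin, house 5 = chef/trumpet.

1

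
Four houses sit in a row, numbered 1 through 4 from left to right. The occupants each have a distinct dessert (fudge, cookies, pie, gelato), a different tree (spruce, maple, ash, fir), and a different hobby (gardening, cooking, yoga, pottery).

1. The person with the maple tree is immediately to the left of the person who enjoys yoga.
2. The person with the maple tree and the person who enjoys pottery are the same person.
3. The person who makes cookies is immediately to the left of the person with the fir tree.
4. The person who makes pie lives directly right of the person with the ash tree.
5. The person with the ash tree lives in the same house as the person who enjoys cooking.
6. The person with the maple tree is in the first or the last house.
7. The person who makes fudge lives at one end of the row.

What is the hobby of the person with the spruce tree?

Clue 6: the person with the maple tree is in house 1.
Clue 1 places the person who enjoys yoga in house 2.
The person who enjoys pottery is in house 1 (clue 2).
House 4's hobby must be gardening (nothing else left).
Clue 5: the person with the ash tree is in house 3.
The only hobby still possible for house 3 is cooking.
Clue 4: the person who makes pie is in house 4.
So house 2 gets gelato for dessert.
The only dessert still possible for house 3 is cookies.
The person with the fir tree is in house 4 (clue 3).
House 1 dessert: only fudge fits.
So house 2 gets spruce for tree.
So: house 1 = fudge/maple/pottery, house 2 = gelato/spruce/yoga, house 3 = cookies/ash/cooking, house 4 = pie/fir/gardening.

yoga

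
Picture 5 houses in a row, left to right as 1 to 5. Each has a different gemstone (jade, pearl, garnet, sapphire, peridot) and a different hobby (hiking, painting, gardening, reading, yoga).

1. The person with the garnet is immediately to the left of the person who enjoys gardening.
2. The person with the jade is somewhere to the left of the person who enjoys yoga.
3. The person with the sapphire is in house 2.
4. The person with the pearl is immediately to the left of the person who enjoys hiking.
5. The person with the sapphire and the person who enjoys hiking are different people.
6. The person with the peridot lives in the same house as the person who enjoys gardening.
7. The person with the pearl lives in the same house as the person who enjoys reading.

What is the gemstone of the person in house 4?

The person with the sapphire is in house 2 (clue 3).
So house 5 gets peridot for gemstone.
Clue 6: the person who enjoys gardening is in house 5.
House 1's hobby must be painting (nothing else left).
House 2's hobby must be yoga (nothing else left).
So house 3 gets reading for hobby.
That leaves hiking as the hobby for house 4.
From clue 1, the person with the garnet must be in house 4.
Clue 2 places the person with the jade in house 1.
The person with the pearl is in house 3 (clue 4).
So: house 1 = jade/painting, house 2 = sapphire/yoga, house 3 = pearl/reading, house 4 = garnet/hiking, house 5 = peridot/gardening.

garnet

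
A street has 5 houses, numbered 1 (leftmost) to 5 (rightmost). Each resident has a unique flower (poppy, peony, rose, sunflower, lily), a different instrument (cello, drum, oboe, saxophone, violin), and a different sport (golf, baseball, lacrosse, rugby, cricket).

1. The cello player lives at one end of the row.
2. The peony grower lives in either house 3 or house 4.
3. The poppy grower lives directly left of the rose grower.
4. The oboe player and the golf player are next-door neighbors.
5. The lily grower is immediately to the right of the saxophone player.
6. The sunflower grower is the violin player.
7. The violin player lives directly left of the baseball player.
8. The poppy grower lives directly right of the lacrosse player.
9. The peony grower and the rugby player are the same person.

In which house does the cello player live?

5

House 1's flower must be sunflower (nothing else left).
Clue 6 places the violin player in house 1.
Clue 7 places the baseball player in house 2.
House 2 flower: only poppy fits.
House 5 instrument: only cello fits.
By clue 3, the rose grower is in house 3.
Clue 8 places the lacrosse player in house 1.
That leaves lily as the flower for house 5.
Clue 5 places the saxophone player in house 4.
Clue 9 places the rugby player in house 4.
The only flower still possible for house 4 is peony.
By clue 4, the oboe player is in house 2.
Clue 4 places the golf player in house 3.
House 3's instrument must be drum (nothing else left).
House 5's sport must be cricket (nothing else left).
So: house 1 = sunflower/violin/lacrosse, house 2 = poppy/oboe/baseball, house 3 = rose/drum/golf, house 4 = peony/saxophone/rugby, house 5 = lily/cello/cricket.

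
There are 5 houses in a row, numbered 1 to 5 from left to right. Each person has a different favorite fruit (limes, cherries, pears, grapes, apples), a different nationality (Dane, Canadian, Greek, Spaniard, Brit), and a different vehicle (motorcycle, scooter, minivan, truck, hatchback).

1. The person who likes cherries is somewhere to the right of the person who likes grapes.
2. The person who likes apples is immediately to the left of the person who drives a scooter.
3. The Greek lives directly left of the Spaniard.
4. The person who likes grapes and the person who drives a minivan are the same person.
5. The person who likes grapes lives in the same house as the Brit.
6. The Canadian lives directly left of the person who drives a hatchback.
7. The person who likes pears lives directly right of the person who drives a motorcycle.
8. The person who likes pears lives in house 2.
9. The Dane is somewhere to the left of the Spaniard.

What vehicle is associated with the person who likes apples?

From clue 8, the person who likes pears must be in house 2.
So house 5 gets Spaniard for nationality.
The Greek is in house 4 (clue 3).
Clue 7: the person who drives a motorcycle is in house 1.
By clue 5, the person who likes grapes is in house 3.
From clue 5, the Brit must be in house 3.
The person who drives a minivan is in house 3 (clue 4).
So house 2 gets hatchback for vehicle.
The only vehicle still possible for house 4 is truck.
House 5's vehicle must be scooter (nothing else left).
The person who likes apples is in house 4 (clue 2).
Clue 6: the Canadian is in house 1.
That leaves limes as the favorite fruit for house 1.
House 5 favorite fruit: only cherries fits.
So house 2 gets Dane for nationality.
So: house 1 = limes/Canadian/motorcycle, house 2 = pears/Dane/hatchback, house 3 = grapes/Brit/minivan, house 4 = apples/Greek/truck, house 5 = cherries/Spaniard/scooter.

truck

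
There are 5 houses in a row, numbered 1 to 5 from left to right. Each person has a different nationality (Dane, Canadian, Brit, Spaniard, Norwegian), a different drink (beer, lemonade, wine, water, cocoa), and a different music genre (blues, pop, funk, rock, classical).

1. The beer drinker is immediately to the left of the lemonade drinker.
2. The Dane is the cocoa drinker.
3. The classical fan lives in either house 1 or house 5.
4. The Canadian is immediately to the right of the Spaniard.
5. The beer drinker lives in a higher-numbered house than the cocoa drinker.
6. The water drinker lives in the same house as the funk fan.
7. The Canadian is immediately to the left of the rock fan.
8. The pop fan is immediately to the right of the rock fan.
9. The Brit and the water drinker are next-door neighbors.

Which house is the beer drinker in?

4

The Canadian is narrowed to house 2 or 3; consider each.
Placing it in house 2 leads to a contradiction, so it's in house 3.
Clue 4: the Spaniard is in house 2.
The rock fan is in house 4 (clue 7).
Clue 8 places the pop fan in house 5.
That leaves classical as the music genre for house 1.
The cocoa drinker is in house 1 (clue 2).
So house 1 gets Dane for nationality.
House 4's nationality must be Brit (nothing else left).
House 5 nationality: only Norwegian fits.
By clue 9, the water drinker is in house 3.
From clue 1, the beer drinker must be in house 4.
The lemonade drinker is in house 5 (clue 1).
From clue 6, the funk fan must be in house 3.
House 2 drink: only wine fits.
So house 2 gets blues for music genre.
So: house 1 = Dane/cocoa/classical, house 2 = Spaniard/wine/blues, house 3 = Canadian/water/funk, house 4 = Brit/beer/rock, house 5 = Norwegian/lemonade/pop.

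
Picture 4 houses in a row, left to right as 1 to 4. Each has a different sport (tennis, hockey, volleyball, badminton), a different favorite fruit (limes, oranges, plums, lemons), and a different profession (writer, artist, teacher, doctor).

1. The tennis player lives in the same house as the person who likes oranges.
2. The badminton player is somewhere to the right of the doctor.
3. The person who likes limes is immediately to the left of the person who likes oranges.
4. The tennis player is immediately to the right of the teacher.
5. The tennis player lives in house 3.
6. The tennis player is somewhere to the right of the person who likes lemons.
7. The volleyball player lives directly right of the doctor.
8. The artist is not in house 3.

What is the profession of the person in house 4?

artist

By clue 5, the tennis player is in house 3.
House 1 sport: only hockey fits.
Clue 1: the person who likes oranges is in house 3.
The person who likes limes is in house 2 (clue 3).
The teacher is in house 2 (clue 4).
That leaves lemons as the favorite fruit for house 1.
So house 4 gets plums for favorite fruit.
The badminton player is narrowed to house 2 or 4; consider each.
Placing it in house 2 leads to a contradiction, so it's in house 4.
So house 2 gets volleyball for sport.
The doctor is in house 1 (clue 7).
So house 3 gets writer for profession.
House 4 profession: only artist fits.
So: house 1 = hockey/lemons/doctor, house 2 = volleyball/limes/teacher, house 3 = tennis/oranges/writer, house 4 = badminton/plums/artist.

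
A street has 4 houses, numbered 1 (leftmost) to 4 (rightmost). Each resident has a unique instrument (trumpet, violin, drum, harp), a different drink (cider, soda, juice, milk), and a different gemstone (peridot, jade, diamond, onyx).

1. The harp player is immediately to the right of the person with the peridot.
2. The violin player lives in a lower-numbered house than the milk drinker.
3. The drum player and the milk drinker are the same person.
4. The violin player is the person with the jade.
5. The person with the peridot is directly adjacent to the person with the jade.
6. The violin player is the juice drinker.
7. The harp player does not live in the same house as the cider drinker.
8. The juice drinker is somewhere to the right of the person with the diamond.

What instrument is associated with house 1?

trumpet

That leaves onyx as the gemstone for house 4.
House 1's instrument must be trumpet (nothing else left).
The drum player is narrowed to house 3 or 4; consider each.
Placing it in house 4 leads to a contradiction, so it's in house 3.
The milk drinker is in house 3 (clue 3).
House 4's instrument must be harp (nothing else left).
The person with the peridot is in house 3 (clue 1).
Clue 4: the person with the jade is in house 2.
Clue 8: the person with the diamond is in house 1.
The only instrument still possible for house 2 is violin.
So house 2 gets juice for drink.
House 4 drink: only soda fits.
House 1 drink: only cider fits.
So: house 1 = trumpet/cider/diamond, house 2 = violin/juice/jade, house 3 = drum/milk/peridot, house 4 = harp/soda/onyx.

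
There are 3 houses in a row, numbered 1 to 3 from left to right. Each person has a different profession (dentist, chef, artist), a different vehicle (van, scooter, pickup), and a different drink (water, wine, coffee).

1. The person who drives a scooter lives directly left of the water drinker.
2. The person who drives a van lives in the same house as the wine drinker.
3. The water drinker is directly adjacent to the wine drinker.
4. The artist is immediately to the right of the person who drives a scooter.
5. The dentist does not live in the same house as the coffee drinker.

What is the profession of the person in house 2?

The artist is narrowed to house 2 or 3; consider each.
Placing it in house 3 leads to a contradiction, so it's in house 2.
Clue 4 places the person who drives a scooter in house 1.
Clue 1: the water drinker is in house 2.
The wine drinker is in house 3 (clue 3).
So house 1 gets coffee for drink.
Clue 2: the person who drives a van is in house 3.
Clue 5: the dentist is in house 3.
So house 1 gets chef for profession.
The only vehicle still possible for house 2 is pickup.
So: house 1 = chef/scooter/coffee, house 2 = artist/pickup/water, house 3 = dentist/van/wine.

artist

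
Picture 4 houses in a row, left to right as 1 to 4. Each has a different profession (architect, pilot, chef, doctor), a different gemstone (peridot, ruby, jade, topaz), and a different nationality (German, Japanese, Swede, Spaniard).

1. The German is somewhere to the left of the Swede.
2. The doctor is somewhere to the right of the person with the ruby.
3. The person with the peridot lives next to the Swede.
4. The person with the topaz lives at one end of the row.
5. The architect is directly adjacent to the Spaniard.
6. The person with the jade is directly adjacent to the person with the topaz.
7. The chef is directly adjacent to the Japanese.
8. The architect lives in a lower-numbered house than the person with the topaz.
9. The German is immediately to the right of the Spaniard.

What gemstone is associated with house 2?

peridot

The person with the topaz is in house 4 (clue 8).
From clue 6, the person with the jade must be in house 3.
That leaves ruby as the gemstone for house 1.
The only gemstone still possible for house 2 is peridot.
By clue 3, the Swede is in house 3.
The only nationality still possible for house 4 is Japanese.
The chef is in house 3 (clue 7).
Clue 9 places the Spaniard in house 1.
That leaves German as the nationality for house 2.
By clue 5, the architect is in house 2.
So house 1 gets pilot for profession.
That leaves doctor as the profession for house 4.
So: house 1 = pilot/ruby/Spaniard, house 2 = architect/peridot/German, house 3 = chef/jade/Swede, house 4 = doctor/topaz/Japanese.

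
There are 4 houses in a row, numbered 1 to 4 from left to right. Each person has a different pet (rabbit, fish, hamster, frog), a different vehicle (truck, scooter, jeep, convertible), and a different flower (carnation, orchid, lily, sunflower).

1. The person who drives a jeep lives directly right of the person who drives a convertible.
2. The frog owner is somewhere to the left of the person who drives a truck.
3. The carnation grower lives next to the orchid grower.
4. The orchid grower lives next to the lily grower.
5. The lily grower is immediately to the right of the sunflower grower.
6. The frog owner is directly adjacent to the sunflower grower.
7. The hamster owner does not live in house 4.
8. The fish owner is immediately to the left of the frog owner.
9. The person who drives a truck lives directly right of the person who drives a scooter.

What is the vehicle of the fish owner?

So house 4 gets rabbit for pet.
So house 1 gets convertible for vehicle.
Clue 1 places the person who drives a jeep in house 2.
That leaves truck as the vehicle for house 4.
So house 3 gets scooter for vehicle.
The fish owner is narrowed to house 1 or 2; consider each.
Placing it in house 2 leads to a contradiction, so it's in house 1.
The frog owner is in house 2 (clue 8).
House 3's pet must be hamster (nothing else left).
The carnation grower is narrowed to house 2 or 4; consider each.
Placing it in house 2 leads to a contradiction, so it's in house 4.
From clue 3, the orchid grower must be in house 3.
The only flower still possible for house 1 is sunflower.
That leaves lily as the flower for house 2.
So: house 1 = fish/convertible/sunflower, house 2 = frog/jeep/lily, house 3 = hamster/scooter/orchid, house 4 = rabbit/truck/carnation.

convertible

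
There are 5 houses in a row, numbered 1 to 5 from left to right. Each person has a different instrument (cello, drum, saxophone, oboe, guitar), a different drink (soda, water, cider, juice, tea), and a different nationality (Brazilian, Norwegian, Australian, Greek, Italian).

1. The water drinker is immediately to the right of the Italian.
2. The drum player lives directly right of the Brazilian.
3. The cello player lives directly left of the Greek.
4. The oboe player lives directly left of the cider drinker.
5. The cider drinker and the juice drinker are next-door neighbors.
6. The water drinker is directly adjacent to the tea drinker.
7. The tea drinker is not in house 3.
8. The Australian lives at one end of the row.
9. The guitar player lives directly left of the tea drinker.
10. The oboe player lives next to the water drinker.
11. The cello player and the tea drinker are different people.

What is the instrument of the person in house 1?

guitar

That leaves soda as the drink for house 1.
The Australian is narrowed to house 1 or 5; consider each.
Placing it in house 1 leads to a contradiction, so it's in house 5.
The cello player is narrowed to house 1 or 2 or 3; consider each.
Placing it in house 1 and house 2 leads to a contradiction, so it's in house 3.
Clue 3: the Greek is in house 4.
Clue 10: the water drinker is in house 3.
House 5's instrument must be saxophone (nothing else left).
The only drink still possible for house 2 is tea.
That leaves juice as the drink for house 4.
So house 5 gets cider for drink.
Clue 1 places the Italian in house 2.
By clue 4, the oboe player is in house 4.
From clue 9, the guitar player must be in house 1.
That leaves drum as the instrument for house 2.
The Brazilian is in house 1 (clue 2).
So house 3 gets Norwegian for nationality.
So: house 1 = guitar/soda/Brazilian, house 2 = drum/tea/Italian, house 3 = cello/water/Norwegian, house 4 = oboe/juice/Greek, house 5 = saxophone/cider/Australian.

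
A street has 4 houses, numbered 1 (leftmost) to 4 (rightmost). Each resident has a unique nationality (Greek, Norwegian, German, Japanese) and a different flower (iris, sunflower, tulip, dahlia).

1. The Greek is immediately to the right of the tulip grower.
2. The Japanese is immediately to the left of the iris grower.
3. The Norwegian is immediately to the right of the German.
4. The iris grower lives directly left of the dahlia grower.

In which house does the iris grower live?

The Japanese is narrowed to house 1 or 2; consider each.
Placing it in house 2 leads to a contradiction, so it's in house 1.
Clue 2: the iris grower is in house 2.
Clue 4: the dahlia grower is in house 3.
The only flower still possible for house 4 is sunflower.
Clue 1: the Greek is in house 2.
So house 3 gets German for nationality.
So house 4 gets Norwegian for nationality.
That leaves tulip as the flower for house 1.
So: house 1 = Japanese/tulip, house 2 = Greek/iris, house 3 = German/dahlia, house 4 = Norwegian/sunflower.

2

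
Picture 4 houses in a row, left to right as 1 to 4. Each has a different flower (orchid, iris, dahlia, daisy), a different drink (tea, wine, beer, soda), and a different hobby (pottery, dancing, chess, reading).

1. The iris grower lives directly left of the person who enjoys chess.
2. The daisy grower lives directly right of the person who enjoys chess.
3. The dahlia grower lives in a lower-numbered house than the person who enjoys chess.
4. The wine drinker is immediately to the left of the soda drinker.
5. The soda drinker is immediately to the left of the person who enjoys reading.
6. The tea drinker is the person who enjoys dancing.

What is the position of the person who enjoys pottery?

2

The dahlia grower is narrowed to house 1 or 2; consider each.
Placing it in house 2 leads to a contradiction, so it's in house 1.
By clue 1, the person who enjoys chess is in house 3.
By clue 2, the daisy grower is in house 4.
The only flower still possible for house 2 is iris.
The only flower still possible for house 3 is orchid.
House 4's hobby must be reading (nothing else left).
Clue 5 places the soda drinker in house 3.
That leaves beer as the drink for house 4.
Clue 4 places the wine drinker in house 2.
House 1's drink must be tea (nothing else left).
From clue 6, the person who enjoys dancing must be in house 1.
House 2 hobby: only pottery fits.
So: house 1 = dahlia/tea/dancing, house 2 = iris/wine/pottery, house 3 = orchid/soda/chess, house 4 = daisy/beer/reading.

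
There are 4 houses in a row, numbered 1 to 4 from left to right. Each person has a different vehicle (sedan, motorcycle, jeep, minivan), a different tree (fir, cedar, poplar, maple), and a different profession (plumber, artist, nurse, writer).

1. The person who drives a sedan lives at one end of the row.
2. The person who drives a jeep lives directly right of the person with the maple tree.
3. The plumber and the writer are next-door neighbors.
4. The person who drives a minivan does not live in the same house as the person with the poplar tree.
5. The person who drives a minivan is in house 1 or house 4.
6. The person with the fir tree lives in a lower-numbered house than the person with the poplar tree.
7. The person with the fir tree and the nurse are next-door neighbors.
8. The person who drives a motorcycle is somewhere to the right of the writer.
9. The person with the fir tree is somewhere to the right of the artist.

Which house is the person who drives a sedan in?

4

The person who drives a minivan is narrowed to house 1 or 4; consider each.
Placing it in house 4 leads to a contradiction, so it's in house 1.
So house 4 gets sedan for vehicle.
So house 4 gets nurse for profession.
By clue 7, the person with the fir tree is in house 3.
That leaves poplar as the tree for house 4.
The only profession still possible for house 3 is plumber.
Clue 3: the writer is in house 2.
From clue 8, the person who drives a motorcycle must be in house 3.
That leaves jeep as the vehicle for house 2.
House 1's profession must be artist (nothing else left).
By clue 2, the person with the maple tree is in house 1.
House 2's tree must be cedar (nothing else left).
So: house 1 = minivan/maple/artist, house 2 = jeep/cedar/writer, house 3 = motorcycle/fir/plumber, house 4 = sedan/poplar/nurse.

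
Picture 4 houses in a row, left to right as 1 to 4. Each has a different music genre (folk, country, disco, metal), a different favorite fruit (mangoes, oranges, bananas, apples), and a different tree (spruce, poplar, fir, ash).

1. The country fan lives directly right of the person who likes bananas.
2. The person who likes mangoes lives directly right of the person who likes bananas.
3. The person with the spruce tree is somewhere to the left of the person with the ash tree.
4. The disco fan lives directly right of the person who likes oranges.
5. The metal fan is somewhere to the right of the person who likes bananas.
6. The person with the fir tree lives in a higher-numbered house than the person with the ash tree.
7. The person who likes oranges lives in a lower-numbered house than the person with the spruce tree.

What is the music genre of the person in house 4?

metal

So house 1 gets folk for music genre.
So house 1 gets poplar for tree.
So house 4 gets fir for tree.
From clue 3, the person with the spruce tree must be in house 2.
The person with the ash tree is in house 3 (clue 3).
By clue 7, the person who likes oranges is in house 1.
Clue 4: the disco fan is in house 2.
The country fan is narrowed to house 3 or 4; consider each.
Placing it in house 4 leads to a contradiction, so it's in house 3.
Clue 1 places the person who likes bananas in house 2.
By clue 2, the person who likes mangoes is in house 3.
The only music genre still possible for house 4 is metal.
That leaves apples as the favorite fruit for house 4.
So: house 1 = folk/oranges/poplar, house 2 = disco/bananas/spruce, house 3 = country/mangoes/ash, house 4 = metal/apples/fir.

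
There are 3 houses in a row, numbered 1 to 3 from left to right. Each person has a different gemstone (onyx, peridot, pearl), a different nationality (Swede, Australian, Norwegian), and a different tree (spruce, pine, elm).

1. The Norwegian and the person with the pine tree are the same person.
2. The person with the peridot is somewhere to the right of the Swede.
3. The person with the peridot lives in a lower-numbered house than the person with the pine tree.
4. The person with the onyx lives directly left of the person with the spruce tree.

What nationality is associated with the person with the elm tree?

Swede

Clue 3 places the person with the peridot in house 2.
Clue 3: the person with the pine tree is in house 3.
That leaves pearl as the gemstone for house 3.
So house 1 gets elm for tree.
So house 2 gets spruce for tree.
From clue 1, the Norwegian must be in house 3.
By clue 2, the Swede is in house 1.
House 1's gemstone must be onyx (nothing else left).
House 2's nationality must be Australian (nothing else left).
So: house 1 = onyx/Swede/elm, house 2 = peridot/Australian/spruce, house 3 = pearl/Norwegian/pine.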